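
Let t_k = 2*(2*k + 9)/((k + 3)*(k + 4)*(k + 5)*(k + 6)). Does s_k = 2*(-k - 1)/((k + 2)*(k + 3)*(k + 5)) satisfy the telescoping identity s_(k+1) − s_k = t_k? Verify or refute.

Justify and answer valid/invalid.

s_(k+1) = 2*(-k - 2)/((k + 3)*(k + 4)*(k + 6))
s_(k+1) − s_k = 4*(k**2 + 5*k + 2)/(k**5 + 20*k**4 + 155*k**3 + 580*k**2 + 1044*k + 720)
(s_(k+1) − s_k) − t_k = 2*(-3*k - 14)/(k**5 + 20*k**4 + 155*k**3 + 580*k**2 + 1044*k + 720)

Invalid: residual 2*(-3*k - 14)/(k**5 + 20*k**4 + 155*k**3 + 580*k**2 + 1044*k + 720) ≠ 0.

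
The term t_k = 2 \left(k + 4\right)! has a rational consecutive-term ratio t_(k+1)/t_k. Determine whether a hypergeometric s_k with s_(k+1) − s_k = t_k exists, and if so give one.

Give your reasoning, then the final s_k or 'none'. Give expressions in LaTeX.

not Gosper-summable; s_k does not exist

Step 1: r(k) = k + 5.
Normal form (A,B,C) = (k + 5, 1, 1).
Solve (k + 5)·f(k+1) − (1)·f(k) = 1.
deg f ≤ -1 (via 1,0,0).
Negative degree bound (-1): no f exists, t_k not Gosper-summable.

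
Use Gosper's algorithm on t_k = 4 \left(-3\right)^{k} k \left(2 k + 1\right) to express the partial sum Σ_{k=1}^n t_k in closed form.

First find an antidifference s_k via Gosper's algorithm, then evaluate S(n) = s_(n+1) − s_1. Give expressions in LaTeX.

t_(k+1)/t_k = -3*(k + 1)*(2*k + 3)/(k*(2*k + 1)).
Gosper form: A/B · C(k+1)/C(k) with A=-3, B=1, C=k**2 + k/2.
Need (-3)·f(k+1) − (1)·f(k) = k**2 + k/2.
From deg A=0, deg B=0, deg C=2: d=2.
Match coefficients ⇒ f(k) = -k*(k - 1)/4.
Then R = B(k−1)f/C = -(k - 1)/(2*(2*k + 1)), so s_k = R(k)·t_k = 2*(-3)**k*k*(1 - k).
Δs = 4*(-3)**k*k*(2*k + 1), as required.
s_(n+1) = 6*(-3)**n*n*(n + 1) and s_(1) = 0, so S(n) = 6*(-3)**n*n*(n + 1).

S(n) = 6 \left(-3\right)^{n} n \left(n + 1\right)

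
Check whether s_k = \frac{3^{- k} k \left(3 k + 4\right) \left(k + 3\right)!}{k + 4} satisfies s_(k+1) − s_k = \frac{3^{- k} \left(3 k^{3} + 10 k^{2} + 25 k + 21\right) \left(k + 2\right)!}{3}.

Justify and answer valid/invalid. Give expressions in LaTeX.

s_(k+1) = (k + 1)*(3*k + 7)*factorial(k + 4)/(3*3**k*(k + 5))
s_(k+1) − s_k = (3*k**4 + 25*k**3 + 78*k**2 + 156*k + 112)*factorial(k + 3)/(3*3**k*(k + 4)*(k + 5))
(s_(k+1) − s_k) − t_k = -(3*k**4 + 22*k**3 + 56*k**2 + 109*k + 84)*factorial(k + 2)/(3*3**k*(k + 4)*(k + 5))

Invalid: residual - \frac{3^{- k} \left(3 k^{4} + 22 k^{3} + 56 k^{2} + 109 k + 84\right) \left(k + 2\right)!}{3 \left(k + 4\right) \left(k + 5\right)} ≠ 0.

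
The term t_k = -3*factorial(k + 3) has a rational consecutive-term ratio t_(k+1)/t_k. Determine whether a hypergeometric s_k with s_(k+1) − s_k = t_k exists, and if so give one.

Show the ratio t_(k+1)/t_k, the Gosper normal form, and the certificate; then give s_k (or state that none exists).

Step 1: r(k) = k + 4.
Normal form (A,B,C) = (k + 4, 1, 1).
Key eq: (k + 4)·f(k+1) = (1)·f(k) + (1).
From deg A=1, deg B=0, deg C=0: d=-1.
Negative degree bound (-1): no f exists, t_k not Gosper-summable.

none (Gosper's algorithm certifies no s_k)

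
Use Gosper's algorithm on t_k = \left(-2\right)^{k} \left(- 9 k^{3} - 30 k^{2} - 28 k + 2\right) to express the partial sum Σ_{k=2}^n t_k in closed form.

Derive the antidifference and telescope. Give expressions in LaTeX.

The ratio is 2*(-9*k**3 - 57*k**2 - 115*k - 65)/(9*k**3 + 30*k**2 + 28*k - 2).
Take A(k)=-2, B(k)=1, C(k)=k**3 + 10*k**2/3 + 28*k/9 - 2/9.
Set up (-2)·f(k+1) − (1)·f(k) − (k**3 + 10*k**2/3 + 28*k/9 - 2/9) = 0.
Bound: deg f ≤ 3.
Solving with deg f ≤ 3: f(k) = -(3*k**3 + 4*k**2 - 2*k - 4)/9.
Certificate R = B(k−1)f/C = -(3*k**3 + 4*k**2 - 2*k - 4)/(9*k**3 + 30*k**2 + 28*k - 2) gives s_k = (-2)**k*(3*k**3 + 4*k**2 - 2*k - 4).
Δs = (-2)**k*(-9*k**3 - 30*k**2 - 28*k + 2), as required.
Telescope: S(n) = s_(n+1) − s_(2) = (-2)**(n + 1)*(3*n**3 + 13*n**2 + 15*n + 1) − (128) = -6*(-2)**n*n**3 - 26*(-2)**n*n**2 - 30*(-2)**n*n - 2*(-2)**n - 128.

S(n) = - 6 \left(-2\right)^{n} n^{3} - 26 \left(-2\right)^{n} n^{2} - 30 \left(-2\right)^{n} n - 2 \left(-2\right)^{n} - 128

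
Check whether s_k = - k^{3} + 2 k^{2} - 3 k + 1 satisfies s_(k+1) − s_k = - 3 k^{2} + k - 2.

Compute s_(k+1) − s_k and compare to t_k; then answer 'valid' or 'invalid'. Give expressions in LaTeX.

Valid — Δs_k = t_k.

s_(k+1) = -k**3 - k**2 - 2*k - 1
s_(k+1) − s_k = -3*k**2 + k - 2
(s_(k+1) − s_k) − t_k = 0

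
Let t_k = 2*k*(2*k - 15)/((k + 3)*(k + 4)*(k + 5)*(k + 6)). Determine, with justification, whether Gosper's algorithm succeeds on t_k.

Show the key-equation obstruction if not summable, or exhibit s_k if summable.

Yes. s_k = k*(k**2 - 68*k + 67)/(20*(k + 3)*(k + 4)*(k + 5)).

r(k) = (k + 1)*(k + 3)*(2*k - 13)/(k*(k + 7)*(2*k - 15)) after simplifying.
Take A(k)=k + 3, B(k)=k + 7, C(k)=k**2 - 15*k/2.
Solve (k + 3)·f(k+1) − (k + 6)·f(k) = k**2 - 15*k/2.
From deg A=1, deg B=1, deg C=2: d=3.
Solve for f: f(k) = k*(k - 67)*(k - 1)/80 (degree 3 ≤ 3).
So s_k = (B(k−1)f/C)·t_k = ((k - 67)*(k - 1)*(k + 6)/(40*(2*k - 15)))·t_k = k*(k**2 - 68*k + 67)/(20*(k + 3)*(k + 4)*(k + 5)).
Check: Δs_k = 2*k*(2*k - 15)/(k**4 + 18*k**3 + 119*k**2 + 342*k + 360). ✓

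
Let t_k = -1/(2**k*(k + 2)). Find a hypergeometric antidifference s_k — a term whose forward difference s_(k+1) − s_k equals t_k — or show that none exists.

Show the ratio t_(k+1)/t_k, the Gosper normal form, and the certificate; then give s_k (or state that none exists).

none — t_k is not Gosper-summable

The ratio is (k + 2)/(2*(k + 3)).
So A=k/2 + 1 and B=k + 3, with C=1.
Set up (k/2 + 1)·f(k+1) − (k + 2)·f(k) − (1) = 0.
deg f ≤ -1 (via 1,1,0).
Negative degree bound (-1): no f exists, t_k not Gosper-summable.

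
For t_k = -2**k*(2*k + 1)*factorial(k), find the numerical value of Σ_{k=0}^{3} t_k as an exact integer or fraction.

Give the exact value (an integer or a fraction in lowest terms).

The ratio is 2*(k + 1)*(2*k + 3)/(2*k + 1).
Take A(k)=2*k + 2, B(k)=1, C(k)=k + 1/2.
Key eq: (2*k + 2)·f(k+1) = (1)·f(k) + (k + 1/2).
d = 0 from the (1,0,1) case.
Match coefficients ⇒ f(k) = 1/2.
R(k) = B(k−1)·f(k)/C(k) = 1/(2*k + 1); s_k = R·t_k = -2**k*factorial(k).
Check: Δs_k = -2**k*(2*k + 1)*factorial(k). ✓
Σ_(k=0)^(3) t_k = s_(4) − s_(0) = -384 − (-1) = -383.

Σ = -383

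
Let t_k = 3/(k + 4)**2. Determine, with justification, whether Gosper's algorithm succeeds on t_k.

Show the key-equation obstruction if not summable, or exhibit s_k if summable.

Ratio r(k) = (k + 4)**2/(k + 5)**2.
So A=k**2 + 8*k + 16 and B=k**2 + 10*k + 25, with C=1.
Solve (k**2 + 8*k + 16)·f(k+1) − (k**2 + 8*k + 16)·f(k) = 1.
deg f ≤ 0 (via 2,2,0).
Write f(k) = c0. Then LHS − RHS = -1, requiring -1 = 0: contradictory. No certificate.

No — t_k has no hypergeometric antidifference.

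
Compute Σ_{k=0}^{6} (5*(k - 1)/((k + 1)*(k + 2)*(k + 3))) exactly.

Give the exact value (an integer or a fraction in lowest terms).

Σ = -35/72

t_(k+1)/t_k = k*(k + 1)/((k - 1)*(k + 4)).
A = k + 1, B = k + 4, C = k - 1.
f must satisfy (k + 1)·f(k+1) − (k + 3)·f(k) = k - 1.
Degrees (1,1,1) ⇒ d ≤ 2.
A polynomial solution: f(k) = -k.
Then R = B(k−1)f/C = -k*(k + 3)/(k - 1), so s_k = R(k)·t_k = -5*k/((k + 1)*(k + 2)).
Check: Δs_k = 5*(k - 1)/(k**3 + 6*k**2 + 11*k + 6). ✓
Telescoping: Σ = s_(7) − s_(0) = -35/72 − (0) = -35/72.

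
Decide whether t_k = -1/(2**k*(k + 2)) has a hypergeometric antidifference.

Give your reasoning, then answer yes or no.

No — key equation has no polynomial f.

Ratio r(k) = (k + 2)/(2*(k + 3)).
Gosper form: A/B · C(k+1)/C(k) with A=k/2 + 1, B=k + 3, C=1.
Need (k/2 + 1)·f(k+1) − (k + 2)·f(k) = 1.
d = -1 from the (1,1,0) case.
d = -1 < 0 ⇒ no nonzero polynomial f; not summable.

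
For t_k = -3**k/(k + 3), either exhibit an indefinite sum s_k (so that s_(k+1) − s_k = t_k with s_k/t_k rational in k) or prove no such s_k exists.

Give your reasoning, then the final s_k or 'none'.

t_(k+1)/t_k = 3*(k + 3)/(k + 4).
So A=3*k + 9 and B=k + 4, with C=1.
Need (3*k + 9)·f(k+1) − (k + 3)·f(k) = 1.
deg f ≤ -1 (via 1,1,0).
deg f ≤ -1 is impossible — no certificate.

not Gosper-summable; s_k does not exist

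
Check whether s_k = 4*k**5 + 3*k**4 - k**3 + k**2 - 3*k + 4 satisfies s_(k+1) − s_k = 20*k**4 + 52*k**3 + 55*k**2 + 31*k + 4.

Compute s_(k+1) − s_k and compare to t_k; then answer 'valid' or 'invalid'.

Valid — Δs_k = t_k.

s_(k+1) = 4*k**5 + 23*k**4 + 51*k**3 + 56*k**2 + 28*k + 8
s_(k+1) − s_k = 20*k**4 + 52*k**3 + 55*k**2 + 31*k + 4
(s_(k+1) − s_k) − t_k = 0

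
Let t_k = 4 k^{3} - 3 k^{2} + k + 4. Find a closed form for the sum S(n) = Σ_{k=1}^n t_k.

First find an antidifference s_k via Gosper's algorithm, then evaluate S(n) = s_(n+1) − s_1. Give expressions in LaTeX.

t_(k+1)/t_k = (4*k**3 + 9*k**2 + 7*k + 6)/(4*k**3 - 3*k**2 + k + 4).
Take A(k)=1, B(k)=1, C(k)=k**3 - 3*k**2/4 + k/4 + 1.
Solve (1)·f(k+1) − (1)·f(k) = k**3 - 3*k**2/4 + k/4 + 1.
From deg A=0, deg B=0, deg C=3: d=4.
Coefficient equations give f(k) = k*(k**3 - 3*k**2 + 3*k + 3)/4.
Certificate R = B(k−1)f/C = k*(k**3 - 3*k**2 + 3*k + 3)/(4*k**3 - 3*k**2 + k + 4) gives s_k = k*(k**3 - 3*k**2 + 3*k + 3).
Verify: 4*k**3 - 3*k**2 + k + 4 matches t_k.
Telescope: S(n) = s_(n+1) − s_(1) = n**4 + n**3 + 4*n + 4 − (4) = n*(n**3 + n**2 + 4).

S(n) = n \left(n^{3} + n^{2} + 4\right)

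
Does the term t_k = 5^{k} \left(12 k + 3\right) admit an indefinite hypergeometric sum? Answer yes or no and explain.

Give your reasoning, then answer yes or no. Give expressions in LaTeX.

Compute t_(k+1)/t_k: get 5*(4*k + 5)/(4*k + 1).
A = 5, B = 1, C = k + 1/4.
Need (5)·f(k+1) − (1)·f(k) = k + 1/4.
Bound: deg f ≤ 1.
Match coefficients ⇒ f(k) = (k - 1)/4.
Then R = B(k−1)f/C = (k - 1)/(4*k + 1), so s_k = R(k)·t_k = 3*5**k*(k - 1).
Verify: 5**k*(12*k + 3) matches t_k.

Yes. s_k = 3 \cdot 5^{k} \left(k - 1\right).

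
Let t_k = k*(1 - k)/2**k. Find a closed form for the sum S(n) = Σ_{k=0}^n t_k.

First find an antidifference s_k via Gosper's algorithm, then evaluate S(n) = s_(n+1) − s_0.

S(n) = (-2**(n + 2) + n**2 + 3*n + 4)/2**n

Ratio r(k) = (k + 1)/(2*(k - 1)).
Take A(k)=1/2, B(k)=1, C(k)=k**2 - k.
Set up (1/2)·f(k+1) − (1)·f(k) − (k**2 - k) = 0.
From deg A=0, deg B=0, deg C=2: d=2.
Solving with deg f ≤ 2: f(k) = -2*(k**2 + k + 2).
Get s_k = R·t_k = 2**(1 - k)*(k**2 + k + 2) with R(k) = B(k−1)f(k)/C(k) = -2*(k**2 + k + 2)/(k*(k - 1)).
Verify: k*(1 - k)/2**k matches t_k.
Σ_(k=0)^n t_k = s_(n+1) − s_(0) = ((n**2 + 3*n + 4)/2**n) − (4), i.e. (-2**(n + 2) + n**2 + 3*n + 4)/2**n.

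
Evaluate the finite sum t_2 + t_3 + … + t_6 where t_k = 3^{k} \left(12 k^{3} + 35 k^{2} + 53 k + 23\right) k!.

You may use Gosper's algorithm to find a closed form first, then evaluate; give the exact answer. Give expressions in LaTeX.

Σ = 2281652964

Compute t_(k+1)/t_k: get 3*(12*k**4 + 83*k**3 + 230*k**2 + 282*k + 123)/(12*k**3 + 35*k**2 + 53*k + 23).
A = 3*k + 3, B = 1, C = k**3 + 35*k**2/12 + 53*k/12 + 23/12.
Solve (3*k + 3)·f(k+1) − (1)·f(k) = k**3 + 35*k**2/12 + 53*k/12 + 23/12.
From deg A=1, deg B=0, deg C=3: d=2.
Solve for f: f(k) = (4*k**2 + k + 4)/12 (degree 2 ≤ 2).
Certificate R = B(k−1)f/C = (4*k**2 + k + 4)/(12*k**3 + 35*k**2 + 53*k + 23) gives s_k = 3**k*(4*k**2 + k + 4)*factorial(k).
Check: Δs_k = 3**k*(12*k**3 + 35*k**2 + 53*k + 23)*factorial(k). ✓
Evaluate s at k=7 and k=2: 2281653360 and 396; difference 2281652964.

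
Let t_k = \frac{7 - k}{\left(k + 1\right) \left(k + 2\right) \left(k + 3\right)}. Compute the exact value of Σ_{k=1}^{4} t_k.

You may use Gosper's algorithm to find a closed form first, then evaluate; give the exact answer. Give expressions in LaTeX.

r(k) = (k - 6)*(k + 1)/((k - 7)*(k + 4)) after simplifying.
So A=k + 1 and B=k + 4, with C=k - 7.
f must satisfy (k + 1)·f(k+1) − (k + 3)·f(k) = k - 7.
From deg A=1, deg B=1, deg C=1: d=2.
A polynomial solution: f(k) = -k*(3*k + 11)/2.
R(k) = B(k−1)·f(k)/C(k) = -k*(k + 3)*(3*k + 11)/(2*(k - 7)); s_k = R·t_k = k*(3*k + 11)/(2*(k + 1)*(k + 2)).
Δs = (7 - k)/(k**3 + 6*k**2 + 11*k + 6), as required.
Σ_(k=1)^(4) t_k = s_(5) − s_(1) = 65/42 − (7/6) = 8/21.

Σ = 8/21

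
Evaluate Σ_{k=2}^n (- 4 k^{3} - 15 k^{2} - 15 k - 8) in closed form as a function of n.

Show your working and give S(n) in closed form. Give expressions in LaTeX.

Ratio r(k) = (4*k**3 + 27*k**2 + 57*k + 42)/(4*k**3 + 15*k**2 + 15*k + 8).
Gosper form: A/B · C(k+1)/C(k) with A=1, B=1, C=k**3 + 15*k**2/4 + 15*k/4 + 2.
Solve (1)·f(k+1) − (1)·f(k) = k**3 + 15*k**2/4 + 15*k/4 + 2.
d = 4 from the (0,0,3) case.
A polynomial solution: f(k) = k*(k + 3)*(k**2 + 1)/4.
Then R = B(k−1)f/C = k*(k + 3)*(k**2 + 1)/(4*k**3 + 15*k**2 + 15*k + 8), so s_k = R(k)·t_k = k*(-k**3 - 3*k**2 - k - 3).
s_(k+1) − s_k = -4*k**3 - 15*k**2 - 15*k - 8 = t_k.
Σ_(k=2)^n t_k = s_(n+1) − s_(2) = (-n**4 - 7*n**3 - 16*n**2 - 18*n - 8) − (-50), i.e. -n**4 - 7*n**3 - 16*n**2 - 18*n + 42.

S(n) = - n^{4} - 7 n^{3} - 16 n^{2} - 18 n + 42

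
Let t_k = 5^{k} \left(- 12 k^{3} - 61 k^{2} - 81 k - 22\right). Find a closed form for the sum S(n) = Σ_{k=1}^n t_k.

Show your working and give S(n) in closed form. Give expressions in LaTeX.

Compute t_(k+1)/t_k: get 5*(12*k**3 + 97*k**2 + 239*k + 176)/(12*k**3 + 61*k**2 + 81*k + 22).
Take A(k)=5, B(k)=1, C(k)=k**3 + 61*k**2/12 + 27*k/4 + 11/6.
Solve (5)·f(k+1) − (1)·f(k) = k**3 + 61*k**2/12 + 27*k/4 + 11/6.
d = 3 from the (0,0,3) case.
Coefficient equations give f(k) = (k + 1)**2*(3*k - 2)/12.
Get s_k = R·t_k = 5**k*(-3*k**3 - 4*k**2 + k + 2) with R(k) = B(k−1)f(k)/C(k) = (k + 1)**2*(3*k - 2)/(12*k**3 + 61*k**2 + 81*k + 22).
s_(k+1) − s_k = 5**k*(-12*k**3 - 61*k**2 - 81*k - 22) = t_k.
Telescope: S(n) = s_(n+1) − s_(1) = 5**(n + 1)*(-3*n**3 - 13*n**2 - 16*n - 4) − (-20) = -15*5**n*n**3 - 65*5**n*n**2 - 80*5**n*n - 20*5**n + 20.

S(n) = - 15 \cdot 5^{n} n^{3} - 65 \cdot 5^{n} n^{2} - 80 \cdot 5^{n} n - 20 \cdot 5^{n} + 20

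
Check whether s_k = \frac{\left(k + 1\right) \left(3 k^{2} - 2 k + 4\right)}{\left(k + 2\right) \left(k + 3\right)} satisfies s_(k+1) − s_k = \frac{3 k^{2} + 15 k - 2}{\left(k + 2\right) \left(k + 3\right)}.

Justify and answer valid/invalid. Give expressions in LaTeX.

s_(k+1) = (k + 2)*(-2*k + 3*(k + 1)**2 + 2)/((k + 3)*(k + 4))
s_(k+1) − s_k = (3*k**3 + 27*k**2 + 24*k + 4)/(k**3 + 9*k**2 + 26*k + 24)
(s_(k+1) − s_k) − t_k = 2*(6 - 17*k)/(k**3 + 9*k**2 + 26*k + 24)

Invalid: residual \frac{2 \left(6 - 17 k\right)}{k^{3} + 9 k^{2} + 26 k + 24} ≠ 0.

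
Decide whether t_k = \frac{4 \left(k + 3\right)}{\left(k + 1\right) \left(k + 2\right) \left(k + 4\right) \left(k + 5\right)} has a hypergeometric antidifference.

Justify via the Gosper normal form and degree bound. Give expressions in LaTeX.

Yes. s_k = \frac{k \left(k + 5\right)}{2 \left(k^{2} + 5 k + 4\right)}.

Compute t_(k+1)/t_k: get (k + 1)*(k + 4)**2/((k + 3)**2*(k + 6)).
Normal form (A,B,C) = (k + 1, k + 6, k**2 + 6*k + 9).
Key eq: (k + 1)·f(k+1) = (k + 5)·f(k) + (k**2 + 6*k + 9).
Degrees (1,1,2) ⇒ d ≤ 4.
Solve for f: f(k) = k*(k + 2)*(k + 3)*(k + 5)/8 (degree 4 ≤ 4).
So s_k = (B(k−1)f/C)·t_k = (k*(k + 2)*(k + 5)**2/(8*(k + 3)))·t_k = k*(k + 5)/(2*(k**2 + 5*k + 4)).
Δs = 4*(k + 3)/(k**4 + 12*k**3 + 49*k**2 + 78*k + 40), as required.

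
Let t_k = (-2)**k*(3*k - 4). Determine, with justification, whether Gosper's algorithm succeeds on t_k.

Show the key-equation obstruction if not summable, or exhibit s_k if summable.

Yes. s_k = (-2)**k*(2 - k).

Compute t_(k+1)/t_k: get 2*(1 - 3*k)/(3*k - 4).
Factor: A=-2; B=1; C=k - 4/3.
Set up (-2)·f(k+1) − (1)·f(k) − (k - 4/3) = 0.
Degrees (0,0,1) ⇒ d ≤ 1.
Solving with deg f ≤ 1: f(k) = -(k - 2)/3.
Get s_k = R·t_k = (-2)**k*(2 - k) with R(k) = B(k−1)f(k)/C(k) = -(k - 2)/(3*k - 4).
Δs = (-2)**k*(3*k - 4), as required.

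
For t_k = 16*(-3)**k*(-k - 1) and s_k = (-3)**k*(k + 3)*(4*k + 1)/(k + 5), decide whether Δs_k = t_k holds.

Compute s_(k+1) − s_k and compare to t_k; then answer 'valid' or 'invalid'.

s_(k+1) = (-3)**(k + 1)*(k + 4)*(4*k + 5)/(k + 6)
s_(k+1) − s_k = (-3)**k*(-16*k**3 - 160*k**2 - 456*k - 318)/(k**2 + 11*k + 30)
(s_(k+1) − s_k) − t_k = (-3)**k*(32*k**2 + 200*k + 162)/(k**2 + 11*k + 30)

Invalid: residual (-3)**k*(32*k**2 + 200*k + 162)/(k**2 + 11*k + 30) ≠ 0.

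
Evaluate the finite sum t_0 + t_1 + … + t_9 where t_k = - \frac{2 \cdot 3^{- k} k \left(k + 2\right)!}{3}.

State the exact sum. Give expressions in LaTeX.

Σ = -3941428/243

r(k) = (k + 1)*(k + 3)/(3*k) after simplifying.
A = k/3 + 1, B = 1, C = k.
Solve (k/3 + 1)·f(k+1) − (1)·f(k) = k.
deg f ≤ 0 (via 1,0,1).
Solving with deg f ≤ 0: f(k) = 3.
Then R = B(k−1)f/C = 3/k, so s_k = R(k)·t_k = -2*factorial(k + 2)/3**k.
Verify: -2*k*factorial(k + 2)/(3*3**k) matches t_k.
Evaluate s at k=10 and k=0: -3942400/243 and -4; difference -3941428/243.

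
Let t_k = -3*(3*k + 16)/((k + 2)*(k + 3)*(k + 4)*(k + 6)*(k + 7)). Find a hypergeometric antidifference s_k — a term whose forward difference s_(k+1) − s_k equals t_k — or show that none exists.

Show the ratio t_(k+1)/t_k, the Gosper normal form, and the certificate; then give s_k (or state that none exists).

s_k = k*(-k**2 - 11*k - 36)/(12*(k**3 + 11*k**2 + 36*k + 36))

Step 1: r(k) = (k + 2)*(k + 6)*(3*k + 19)/((k + 5)*(k + 8)*(3*k + 16)).
Gosper form: A/B · C(k+1)/C(k) with A=k + 2, B=k + 8, C=k**2 + 31*k/3 + 80/3.
Solve (k + 2)·f(k+1) − (k + 7)·f(k) = k**2 + 31*k/3 + 80/3.
From deg A=1, deg B=1, deg C=2: d=5.
Coefficient equations give f(k) = k*(k + 4)*(k + 5)*(k**2 + 11*k + 36)/108.
Get s_k = R·t_k = k*(-k**2 - 11*k - 36)/(12*(k**3 + 11*k**2 + 36*k + 36)) with R(k) = B(k−1)f(k)/C(k) = k*(k + 4)*(k + 7)*(k**2 + 11*k + 36)/(36*(3*k + 16)).
Check: Δs_k = 3*(-3*k - 16)/(k**5 + 22*k**4 + 185*k**3 + 740*k**2 + 1404*k + 1008). ✓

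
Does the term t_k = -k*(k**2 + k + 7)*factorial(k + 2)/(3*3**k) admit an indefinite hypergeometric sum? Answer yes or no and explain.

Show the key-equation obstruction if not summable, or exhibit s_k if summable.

Yes. s_k = -(k**2 - k + 1)*factorial(k + 2)/3**k.

Step 1: r(k) = (k + 1)*(k + 3)*(k + (k + 1)**2 + 8)/(3*k*(k**2 + k + 7)).
Gosper form: A/B · C(k+1)/C(k) with A=k/3 + 1, B=1, C=k**3 + k**2 + 7*k.
Set up (k/3 + 1)·f(k+1) − (1)·f(k) − (k**3 + k**2 + 7*k) = 0.
From deg A=1, deg B=0, deg C=3: d=2.
A polynomial solution: f(k) = 3*(k**2 - k + 1).
Certificate R = B(k−1)f/C = 3*(k**2 - k + 1)/(k*(k**2 + k + 7)) gives s_k = -(k**2 - k + 1)*factorial(k + 2)/3**k.
Check: Δs_k = -k*(k**2 + k + 7)*factorial(k + 2)/(3*3**k). ✓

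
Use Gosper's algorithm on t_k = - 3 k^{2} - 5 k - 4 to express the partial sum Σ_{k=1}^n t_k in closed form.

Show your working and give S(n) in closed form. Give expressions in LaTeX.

S(n) = n \left(- n^{2} - 4 n - 7\right)

Ratio r(k) = (3*k**2 + 11*k + 12)/(3*k**2 + 5*k + 4).
Gosper form: A/B · C(k+1)/C(k) with A=1, B=1, C=k**2 + 5*k/3 + 4/3.
Need (1)·f(k+1) − (1)·f(k) = k**2 + 5*k/3 + 4/3.
From deg A=0, deg B=0, deg C=2: d=3.
Coefficient equations give f(k) = k*(k**2 + k + 2)/3.
So s_k = (B(k−1)f/C)·t_k = (k*(k**2 + k + 2)/(3*k**2 + 5*k + 4))·t_k = k*(-k**2 - k - 2).
s_(k+1) − s_k = -3*k**2 - 5*k - 4 = t_k.
Telescope: S(n) = s_(n+1) − s_(1) = -n**3 - 4*n**2 - 7*n - 4 − (-4) = n*(-n**2 - 4*n - 7).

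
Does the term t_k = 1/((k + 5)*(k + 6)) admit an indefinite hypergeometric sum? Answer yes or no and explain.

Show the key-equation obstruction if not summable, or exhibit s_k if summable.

Yes. s_k = k/(5*(k + 5)).

Compute t_(k+1)/t_k: get (k + 5)/(k + 7).
So A=k + 5 and B=k + 7, with C=1.
Need (k + 5)·f(k+1) − (k + 6)·f(k) = 1.
d = 1 from the (1,1,0) case.
Coefficient equations give f(k) = k/5.
R(k) = B(k−1)·f(k)/C(k) = k*(k + 6)/5; s_k = R·t_k = k/(5*(k + 5)).
Δs = 1/(k**2 + 11*k + 30), as required.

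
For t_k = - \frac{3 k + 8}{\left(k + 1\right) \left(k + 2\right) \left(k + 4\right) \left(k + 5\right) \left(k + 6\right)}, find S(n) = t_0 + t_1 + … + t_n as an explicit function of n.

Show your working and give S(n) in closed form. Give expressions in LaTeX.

The ratio is (k + 1)*(k + 4)*(3*k + 11)/((k + 3)*(k + 7)*(3*k + 8)).
So A=k + 1 and B=k + 7, with C=k**2 + 17*k/3 + 8.
Solve (k + 1)·f(k+1) − (k + 6)·f(k) = k**2 + 17*k/3 + 8.
From deg A=1, deg B=1, deg C=2: d=5.
A polynomial solution: f(k) = k*(k + 2)*(k + 3)*(k**2 + 10*k + 29)/60.
Then R = B(k−1)f/C = k*(k + 2)*(k + 6)*(k**2 + 10*k + 29)/(20*(3*k + 8)), so s_k = R(k)·t_k = k*(-k**2 - 10*k - 29)/(20*(k**3 + 10*k**2 + 29*k + 20)).
Check: Δs_k = (-3*k - 8)/(k**5 + 18*k**4 + 121*k**3 + 372*k**2 + 508*k + 240). ✓
Σ_(k=0)^n t_k = s_(n+1) − s_(0) = ((-n**3 - 13*n**2 - 52*n - 40)/(20*(n**3 + 13*n**2 + 52*n + 60))) − (0), i.e. (-n**3 - 13*n**2 - 52*n - 40)/(20*(n**3 + 13*n**2 + 52*n + 60)).

S(n) = \frac{- n^{3} - 13 n^{2} - 52 n - 40}{20 \left(n^{3} + 13 n^{2} + 52 n + 60\right)}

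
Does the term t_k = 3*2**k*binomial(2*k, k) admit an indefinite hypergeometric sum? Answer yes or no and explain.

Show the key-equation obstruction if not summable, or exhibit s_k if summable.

No. Not Gosper-summable.

Compute t_(k+1)/t_k: get 4*(2*k + 1)/(k + 1).
Factor: A=8*k + 4; B=k + 1; C=1.
Set up (8*k + 4)·f(k+1) − (k)·f(k) − (1) = 0.
Degrees (1,1,0) ⇒ d ≤ -1.
deg f ≤ -1 is impossible — no certificate.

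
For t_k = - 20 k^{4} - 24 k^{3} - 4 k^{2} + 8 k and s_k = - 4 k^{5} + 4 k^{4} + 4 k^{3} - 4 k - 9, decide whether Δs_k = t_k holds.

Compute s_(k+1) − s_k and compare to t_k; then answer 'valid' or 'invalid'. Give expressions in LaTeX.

Valid — Δs_k = t_k.

s_(k+1) = -4*k - 4*(k + 1)**5 + 4*(k + 1)**4 + 4*(k + 1)**3 - 13
s_(k+1) − s_k = 4*k*(-5*k**3 - 6*k**2 - k + 2)
(s_(k+1) − s_k) − t_k = 0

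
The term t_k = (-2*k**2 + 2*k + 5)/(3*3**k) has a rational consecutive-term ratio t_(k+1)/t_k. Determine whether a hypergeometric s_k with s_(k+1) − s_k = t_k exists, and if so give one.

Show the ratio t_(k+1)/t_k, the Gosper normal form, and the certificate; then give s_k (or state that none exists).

s_k = (k**2 - 2)/3**k

r(k) = (2*k**2 + 2*k - 5)/(3*(2*k**2 - 2*k - 5)) after simplifying.
Take A(k)=1/3, B(k)=1, C(k)=k**2 - k - 5/2.
f must satisfy (1/3)·f(k+1) − (1)·f(k) = k**2 - k - 5/2.
From deg A=0, deg B=0, deg C=2: d=2.
Solve for f: f(k) = -3*(k**2 - 2)/2 (degree 2 ≤ 2).
Then R = B(k−1)f/C = -3*(k**2 - 2)/(2*k**2 - 2*k - 5), so s_k = R(k)·t_k = (k**2 - 2)/3**k.
Check: Δs_k = (-2*k**2 + 2*k + 5)/(3*3**k). ✓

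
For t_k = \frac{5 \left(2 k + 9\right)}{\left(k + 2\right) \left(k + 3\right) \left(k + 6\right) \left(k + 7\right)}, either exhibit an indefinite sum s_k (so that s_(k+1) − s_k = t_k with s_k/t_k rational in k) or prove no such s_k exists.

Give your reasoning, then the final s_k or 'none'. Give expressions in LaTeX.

s_k = \frac{5 k \left(k + 8\right)}{12 \left(k^{2} + 8 k + 12\right)}

Step 1: r(k) = (k + 2)*(k + 6)*(2*k + 11)/((k + 4)*(k + 8)*(2*k + 9)).
Factor: A=k + 2; B=k + 8; C=k**3 + 27*k**2/2 + 121*k/2 + 90.
Solve (k + 2)·f(k+1) − (k + 7)·f(k) = k**3 + 27*k**2/2 + 121*k/2 + 90.
d = 5 from the (1,1,3) case.
Coefficient equations give f(k) = k*(k + 3)*(k + 4)*(k + 5)*(k + 8)/24.
Get s_k = R·t_k = 5*k*(k + 8)/(12*(k**2 + 8*k + 12)) with R(k) = B(k−1)f(k)/C(k) = k*(k + 3)*(k + 7)*(k + 8)/(12*(2*k + 9)).
Check: Δs_k = 5*(2*k + 9)/(k**4 + 18*k**3 + 113*k**2 + 288*k + 252). ✓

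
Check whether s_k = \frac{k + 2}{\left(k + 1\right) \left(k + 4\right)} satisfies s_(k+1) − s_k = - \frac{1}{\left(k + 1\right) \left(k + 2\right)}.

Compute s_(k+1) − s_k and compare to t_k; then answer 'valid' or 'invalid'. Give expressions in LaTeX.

s_(k+1) = (k + 3)/((k + 2)*(k + 5))
s_(k+1) − s_k = (-k**2 - 5*k - 8)/(k**4 + 12*k**3 + 49*k**2 + 78*k + 40)
(s_(k+1) − s_k) − t_k = 4*(k + 3)/(k**4 + 12*k**3 + 49*k**2 + 78*k + 40)

Invalid: residual \frac{4 \left(k + 3\right)}{k^{4} + 12 k^{3} + 49 k^{2} + 78 k + 40} ≠ 0.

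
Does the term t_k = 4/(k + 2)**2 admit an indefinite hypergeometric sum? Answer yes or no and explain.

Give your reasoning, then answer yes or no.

Ratio r(k) = (k + 2)**2/(k + 3)**2.
Normal form (A,B,C) = (k**2 + 4*k + 4, k**2 + 6*k + 9, 1).
Key eq: (k**2 + 4*k + 4)·f(k+1) = (k**2 + 4*k + 4)·f(k) + (1).
Bound: deg f ≤ 0.
Generic f = c0 gives residual -1; -1 = 0 cannot hold, so t_k is not Gosper-summable.

No; the coefficient equations for f are inconsistent.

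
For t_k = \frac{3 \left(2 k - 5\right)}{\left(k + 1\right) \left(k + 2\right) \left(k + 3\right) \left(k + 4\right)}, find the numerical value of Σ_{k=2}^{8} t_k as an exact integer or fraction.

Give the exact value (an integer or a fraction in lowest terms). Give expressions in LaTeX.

t_(k+1)/t_k = (k + 1)*(2*k - 3)/((k + 5)*(2*k - 5)).
Normal form (A,B,C) = (k + 1, k + 5, k - 5/2).
f must satisfy (k + 1)·f(k+1) − (k + 4)·f(k) = k - 5/2.
From deg A=1, deg B=1, deg C=1: d=3.
Solving with deg f ≤ 3: f(k) = -k*(2*k**2 + 12*k + 31)/18.
Certificate R = B(k−1)f/C = -k*(k + 4)*(2*k**2 + 12*k + 31)/(9*(2*k - 5)) gives s_k = k*(-2*k**2 - 12*k - 31)/(3*(k + 1)*(k + 2)*(k + 3)).
Δs = 3*(2*k - 5)/(k**4 + 10*k**3 + 35*k**2 + 50*k + 24), as required.
Telescoping: Σ = s_(9) − s_(2) = -301/440 − (-7/10) = 7/440.

Σ = 7/440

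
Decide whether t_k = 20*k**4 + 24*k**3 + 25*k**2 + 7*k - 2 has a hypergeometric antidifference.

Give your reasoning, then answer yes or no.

Step 1: r(k) = (20*k**4 + 104*k**3 + 217*k**2 + 209*k + 74)/(20*k**4 + 24*k**3 + 25*k**2 + 7*k - 2).
Normal form (A,B,C) = (1, 1, k**4 + 6*k**3/5 + 5*k**2/4 + 7*k/20 - 1/10).
Solve (1)·f(k+1) − (1)·f(k) = k**4 + 6*k**3/5 + 5*k**2/4 + 7*k/20 - 1/10.
From deg A=0, deg B=0, deg C=4: d=5.
Solve for f: f(k) = k*(4*k**4 - 4*k**3 + 3*k**2 - 3*k - 2)/20 (degree 5 ≤ 5).
Get s_k = R·t_k = k*(4*k**4 - 4*k**3 + 3*k**2 - 3*k - 2) with R(k) = B(k−1)f(k)/C(k) = k*(4*k**4 - 4*k**3 + 3*k**2 - 3*k - 2)/(20*k**4 + 24*k**3 + 25*k**2 + 7*k - 2).
Δs = 20*k**4 + 24*k**3 + 25*k**2 + 7*k - 2, as required.

Yes. s_k = k*(4*k**4 - 4*k**3 + 3*k**2 - 3*k - 2).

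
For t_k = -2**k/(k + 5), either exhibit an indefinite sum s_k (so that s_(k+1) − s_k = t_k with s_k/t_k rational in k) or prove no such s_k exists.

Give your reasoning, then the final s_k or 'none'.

r(k) = 2*(k + 5)/(k + 6) after simplifying.
A = 2*k + 10, B = k + 6, C = 1.
Solve (2*k + 10)·f(k+1) − (k + 5)·f(k) = 1.
d = -1 from the (1,1,0) case.
deg f ≤ -1 is impossible — no certificate.

none — t_k is not Gosper-summable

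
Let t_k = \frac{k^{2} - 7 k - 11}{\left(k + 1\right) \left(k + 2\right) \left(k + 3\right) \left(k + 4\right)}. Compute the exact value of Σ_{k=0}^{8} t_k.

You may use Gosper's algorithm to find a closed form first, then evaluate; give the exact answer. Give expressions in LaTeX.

r(k) = (k + 1)*(7*k - (k + 1)**2 + 18)/((k + 5)*(-k**2 + 7*k + 11)) after simplifying.
Factor: A=k + 1; B=k + 5; C=k**2 - 7*k - 11.
Key eq: (k + 1)·f(k+1) = (k + 4)·f(k) + (k**2 - 7*k - 11).
From deg A=1, deg B=1, deg C=2: d=3.
A polynomial solution: f(k) = -k*(2*k**2 + 15*k + 16)/3.
R(k) = B(k−1)·f(k)/C(k) = -k*(k + 4)*(2*k**2 + 15*k + 16)/(3*(k**2 - 7*k - 11)); s_k = R·t_k = k*(-2*k**2 - 15*k - 16)/(3*(k + 1)*(k + 2)*(k + 3)).
Check: Δs_k = (k**2 - 7*k - 11)/(k**4 + 10*k**3 + 35*k**2 + 50*k + 24). ✓
Sum = s_(9) − s_(0); s_(9) = -313/440, s_(0) = 0 ⇒ -313/440.

Σ = -313/440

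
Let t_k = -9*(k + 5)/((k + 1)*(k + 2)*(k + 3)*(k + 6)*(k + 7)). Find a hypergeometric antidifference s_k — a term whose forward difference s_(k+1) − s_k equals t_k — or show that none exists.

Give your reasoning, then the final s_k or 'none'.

s_k = k*(-k**2 - 9*k - 20)/(4*(k**3 + 9*k**2 + 20*k + 12))

The ratio is (k + 1)*(k + 6)**2/((k + 4)*(k + 5)*(k + 8)).
Normal form (A,B,C) = (k + 1, k + 8, k**3 + 14*k**2 + 65*k + 100).
Key eq: (k + 1)·f(k+1) = (k + 7)·f(k) + (k**3 + 14*k**2 + 65*k + 100).
deg f ≤ 6 (via 1,1,3).
Coefficient equations give f(k) = k*(k + 3)*(k + 4)**2*(k + 5)**2/36.
Then R = B(k−1)f/C = k*(k + 3)*(k + 4)*(k + 7)/36, so s_k = R(k)·t_k = k*(-k**2 - 9*k - 20)/(4*(k**3 + 9*k**2 + 20*k + 12)).
s_(k+1) − s_k = 9*(-k - 5)/(k**5 + 19*k**4 + 131*k**3 + 401*k**2 + 540*k + 252) = t_k.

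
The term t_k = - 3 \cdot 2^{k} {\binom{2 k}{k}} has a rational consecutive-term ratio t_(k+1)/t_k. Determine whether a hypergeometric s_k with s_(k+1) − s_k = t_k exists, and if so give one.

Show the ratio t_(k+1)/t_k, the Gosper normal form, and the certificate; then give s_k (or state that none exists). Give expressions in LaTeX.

Ratio r(k) = 4*(2*k + 1)/(k + 1).
A = 8*k + 4, B = k + 1, C = 1.
Key eq: (8*k + 4)·f(k+1) = (k)·f(k) + (1).
From deg A=1, deg B=1, deg C=0: d=-1.
Negative degree bound (-1): no f exists, t_k not Gosper-summable.

none (Gosper's algorithm certifies no s_k)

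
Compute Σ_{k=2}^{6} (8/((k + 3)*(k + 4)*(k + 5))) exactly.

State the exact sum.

Σ = 16/165

r(k) = (k + 3)/(k + 6) after simplifying.
A = k + 3, B = k + 6, C = 1.
Need (k + 3)·f(k+1) − (k + 5)·f(k) = 1.
Bound: deg f ≤ 2.
Match coefficients ⇒ f(k) = k*(k + 7)/24.
Get s_k = R·t_k = k*(k + 7)/(3*(k + 3)*(k + 4)) with R(k) = B(k−1)f(k)/C(k) = k*(k + 5)*(k + 7)/24.
Verify: 8/(k**3 + 12*k**2 + 47*k + 60) matches t_k.
Telescoping: Σ = s_(7) − s_(2) = 49/165 − (1/5) = 16/165.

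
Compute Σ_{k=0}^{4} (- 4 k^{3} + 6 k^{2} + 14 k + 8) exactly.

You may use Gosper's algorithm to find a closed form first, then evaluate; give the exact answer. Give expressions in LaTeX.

The ratio is (2*k**3 + 3*k**2 - 7*k - 12)/(2*k**3 - 3*k**2 - 7*k - 4).
Take A(k)=1, B(k)=1, C(k)=k**3 - 3*k**2/2 - 7*k/2 - 2.
Set up (1)·f(k+1) − (1)·f(k) − (k**3 - 3*k**2/2 - 7*k/2 - 2) = 0.
Bound: deg f ≤ 4.
Solving with deg f ≤ 4: f(k) = k*(k**3 - 4*k**2 - 3*k - 2)/4.
So s_k = (B(k−1)f/C)·t_k = (k*(k**3 - 4*k**2 - 3*k - 2)/(2*(2*k**3 - 3*k**2 - 7*k - 4)))·t_k = k*(-k**3 + 4*k**2 + 3*k + 2).
Check: Δs_k = -4*k**3 + 6*k**2 + 14*k + 8. ✓
Telescoping: Σ = s_(5) − s_(0) = -40 − (0) = -40.

Σ = -40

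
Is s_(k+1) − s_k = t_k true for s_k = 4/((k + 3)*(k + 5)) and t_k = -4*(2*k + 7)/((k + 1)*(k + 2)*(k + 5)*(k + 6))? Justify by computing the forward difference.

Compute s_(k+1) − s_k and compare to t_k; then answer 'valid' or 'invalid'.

Invalid: residual 24*(k**2 + 7*k + 11)/(k**6 + 21*k**5 + 175*k**4 + 735*k**3 + 1624*k**2 + 1764*k + 720) ≠ 0.

s_(k+1) = 4/((k + 4)*(k + 6))
s_(k+1) − s_k = 4*(-2*k - 9)/(k**4 + 18*k**3 + 119*k**2 + 342*k + 360)
(s_(k+1) − s_k) − t_k = 24*(k**2 + 7*k + 11)/(k**6 + 21*k**5 + 175*k**4 + 735*k**3 + 1624*k**2 + 1764*k + 720)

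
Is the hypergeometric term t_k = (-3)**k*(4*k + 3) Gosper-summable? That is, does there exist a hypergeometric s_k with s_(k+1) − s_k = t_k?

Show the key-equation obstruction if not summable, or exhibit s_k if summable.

Ratio r(k) = 3*(-4*k - 7)/(4*k + 3).
Gosper form: A/B · C(k+1)/C(k) with A=-3, B=1, C=k + 3/4.
f must satisfy (-3)·f(k+1) − (1)·f(k) = k + 3/4.
deg f ≤ 1 (via 0,0,1).
Coefficient equations give f(k) = -k/4.
So s_k = (B(k−1)f/C)·t_k = (-k/(4*k + 3))·t_k = -(-3)**k*k.
Verify: (-3)**k*(4*k + 3) matches t_k.

Yes. s_k = -(-3)**k*k.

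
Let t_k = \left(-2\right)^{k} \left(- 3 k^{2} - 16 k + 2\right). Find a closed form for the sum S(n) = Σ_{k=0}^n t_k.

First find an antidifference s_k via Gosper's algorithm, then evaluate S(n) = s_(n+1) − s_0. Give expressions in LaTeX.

S(n) = - 2 \left(-2\right)^{n} n^{2} - 12 \left(-2\right)^{n} n - 2 \left(-2\right)^{n} + 4

t_(k+1)/t_k = 2*(-3*k**2 - 22*k - 17)/(3*k**2 + 16*k - 2).
Normal form (A,B,C) = (-2, 1, k**2 + 16*k/3 - 2/3).
Solve (-2)·f(k+1) − (1)·f(k) = k**2 + 16*k/3 - 2/3.
deg f ≤ 2 (via 0,0,2).
Coefficient equations give f(k) = -(k**2 + 4*k - 4)/3.
Certificate R = B(k−1)f/C = -(k**2 + 4*k - 4)/(3*k**2 + 16*k - 2) gives s_k = (-2)**k*(k**2 + 4*k - 4).
Check: Δs_k = (-2)**k*(-3*k**2 - 16*k + 2). ✓
Σ_(k=0)^n t_k = s_(n+1) − s_(0) = ((-2)**(n + 1)*(n**2 + 6*n + 1)) − (-4), i.e. -2*(-2)**n*n**2 - 12*(-2)**n*n - 2*(-2)**n + 4.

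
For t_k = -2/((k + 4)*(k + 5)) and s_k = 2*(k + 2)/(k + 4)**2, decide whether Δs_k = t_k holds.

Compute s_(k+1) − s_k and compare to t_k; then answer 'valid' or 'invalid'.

Invalid: residual 4*(2*k + 9)/(k**4 + 18*k**3 + 121*k**2 + 360*k + 400) ≠ 0.

s_(k+1) = 2*(k + 3)/(k + 5)**2
s_(k+1) − s_k = 2*(-k**2 - 5*k - 2)/(k**4 + 18*k**3 + 121*k**2 + 360*k + 400)
(s_(k+1) − s_k) − t_k = 4*(2*k + 9)/(k**4 + 18*k**3 + 121*k**2 + 360*k + 400)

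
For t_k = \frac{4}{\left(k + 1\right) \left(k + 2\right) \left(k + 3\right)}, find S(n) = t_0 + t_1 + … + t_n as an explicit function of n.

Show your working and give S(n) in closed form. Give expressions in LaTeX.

r(k) = (k + 1)/(k + 4) after simplifying.
Gosper form: A/B · C(k+1)/C(k) with A=k + 1, B=k + 4, C=1.
Key eq: (k + 1)·f(k+1) = (k + 3)·f(k) + (1).
deg f ≤ 2 (via 1,1,0).
Solve for f: f(k) = k*(k + 3)/4 (degree 2 ≤ 2).
R(k) = B(k−1)·f(k)/C(k) = k*(k + 3)**2/4; s_k = R·t_k = k*(k + 3)/((k + 1)*(k + 2)).
s_(k+1) − s_k = 4/(k**3 + 6*k**2 + 11*k + 6) = t_k.
Σ_(k=0)^n t_k = s_(n+1) − s_(0) = ((n**2 + 5*n + 4)/(n**2 + 5*n + 6)) − (0), i.e. (n**2 + 5*n + 4)/(n**2 + 5*n + 6).

S(n) = \frac{n^{2} + 5 n + 4}{n^{2} + 5 n + 6}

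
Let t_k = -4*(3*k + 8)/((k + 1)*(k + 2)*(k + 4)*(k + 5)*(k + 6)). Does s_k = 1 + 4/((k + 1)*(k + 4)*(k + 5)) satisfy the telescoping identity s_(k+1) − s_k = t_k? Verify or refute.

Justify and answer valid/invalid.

Valid — Δs_k = t_k.

s_(k+1) = 1 + 4/((k + 2)*(k + 5)*(k + 6))
s_(k+1) − s_k = 4*(-3*k - 8)/(k**5 + 18*k**4 + 121*k**3 + 372*k**2 + 508*k + 240)
(s_(k+1) − s_k) − t_k = 0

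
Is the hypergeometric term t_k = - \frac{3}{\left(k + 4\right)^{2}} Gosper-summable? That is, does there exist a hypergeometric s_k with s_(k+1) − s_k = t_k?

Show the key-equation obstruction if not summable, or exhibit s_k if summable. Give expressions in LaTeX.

No — key equation has no polynomial f.

r(k) = (k + 4)**2/(k + 5)**2 after simplifying.
A = k**2 + 8*k + 16, B = k**2 + 10*k + 25, C = 1.
Need (k**2 + 8*k + 16)·f(k+1) − (k**2 + 8*k + 16)·f(k) = 1.
deg f ≤ 0 (via 2,2,0).
f = c0 ⇒ A·f(k+1) − B(k−1)·f(k) − C = -1. The system {-1 = 0} is inconsistent; no antidifference.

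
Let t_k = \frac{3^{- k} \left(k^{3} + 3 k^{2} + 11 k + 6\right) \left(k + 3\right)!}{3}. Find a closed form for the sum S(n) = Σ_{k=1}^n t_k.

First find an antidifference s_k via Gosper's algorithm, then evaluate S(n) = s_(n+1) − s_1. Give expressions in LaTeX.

S(n) = -24 + \frac{3^{- n} n^{2} \left(n + 4\right)!}{3} + \frac{2 \cdot 3^{- n} n \left(n + 4\right)!}{3} + 3^{- n} \left(n + 4\right)!

The ratio is (k**4 + 10*k**3 + 44*k**2 + 101*k + 84)/(3*(k**3 + 3*k**2 + 11*k + 6)).
A = k/3 + 4/3, B = 1, C = k**3 + 3*k**2 + 11*k + 6.
f must satisfy (k/3 + 4/3)·f(k+1) − (1)·f(k) = k**3 + 3*k**2 + 11*k + 6.
Bound: deg f ≤ 2.
Match coefficients ⇒ f(k) = 3*(k**2 + 2).
R(k) = B(k−1)·f(k)/C(k) = 3*(k**2 + 2)/(k**3 + 3*k**2 + 11*k + 6); s_k = R·t_k = (k**2 + 2)*factorial(k + 3)/3**k.
Verify: (k**3 + 3*k**2 + 11*k + 6)*factorial(k + 3)/(3*3**k) matches t_k.
Σ_(k=1)^n t_k = s_(n+1) − s_(1) = (3**(-n - 1)*(n**2 + 2*n + 3)*factorial(n + 4)) − (24), i.e. -24 + n**2*factorial(n + 4)/(3*3**n) + 2*n*factorial(n + 4)/(3*3**n) + factorial(n + 4)/3**n.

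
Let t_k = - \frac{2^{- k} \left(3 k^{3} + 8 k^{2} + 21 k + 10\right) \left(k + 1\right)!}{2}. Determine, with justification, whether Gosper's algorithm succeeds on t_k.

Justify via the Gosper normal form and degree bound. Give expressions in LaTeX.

Ratio r(k) = (3*k**4 + 23*k**3 + 80*k**2 + 134*k + 84)/(2*(3*k**3 + 8*k**2 + 21*k + 10)).
Normal form (A,B,C) = (k/2 + 1, 1, k**3 + 8*k**2/3 + 7*k + 10/3).
Key eq: (k/2 + 1)·f(k+1) = (1)·f(k) + (k**3 + 8*k**2/3 + 7*k + 10/3).
From deg A=1, deg B=0, deg C=3: d=2.
Solving with deg f ≤ 2: f(k) = 2*(3*k**2 + 2*k + 4)/3.
R(k) = B(k−1)·f(k)/C(k) = 2*(3*k**2 + 2*k + 4)/(3*k**3 + 8*k**2 + 21*k + 10); s_k = R·t_k = -(3*k**2 + 2*k + 4)*factorial(k + 1)/2**k.
Δs = -(3*k**3 + 8*k**2 + 21*k + 10)*factorial(k + 1)/(2*2**k), as required.

Yes. s_k = - 2^{- k} \left(3 k^{2} + 2 k + 4\right) \left(k + 1\right)!.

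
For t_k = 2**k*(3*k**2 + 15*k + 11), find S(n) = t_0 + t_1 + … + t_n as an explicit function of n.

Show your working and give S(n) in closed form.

S(n) = 6*2**n*n**2 + 18*2**n*n + 10*2**n + 1

The ratio is 2*(3*k**2 + 21*k + 29)/(3*k**2 + 15*k + 11).
Take A(k)=2, B(k)=1, C(k)=k**2 + 5*k + 11/3.
Key eq: (2)·f(k+1) = (1)·f(k) + (k**2 + 5*k + 11/3).
Bound: deg f ≤ 2.
A polynomial solution: f(k) = (3*k**2 + 3*k - 1)/3.
So s_k = (B(k−1)f/C)·t_k = ((3*k**2 + 3*k - 1)/(3*k**2 + 15*k + 11))·t_k = 2**k*(3*k**2 + 3*k - 1).
Δs = 2**k*(3*k**2 + 15*k + 11), as required.
Telescope: S(n) = s_(n+1) − s_(0) = 2**(n + 1)*(3*n**2 + 9*n + 5) − (-1) = 6*2**n*n**2 + 18*2**n*n + 10*2**n + 1.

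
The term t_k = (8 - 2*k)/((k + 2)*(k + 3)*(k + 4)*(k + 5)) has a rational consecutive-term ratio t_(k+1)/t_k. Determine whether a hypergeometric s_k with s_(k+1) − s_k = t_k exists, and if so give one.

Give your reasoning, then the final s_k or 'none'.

r(k) = (k - 3)*(k + 2)/((k - 4)*(k + 6)) after simplifying.
Normal form (A,B,C) = (k + 2, k + 6, k - 4).
Solve (k + 2)·f(k+1) − (k + 5)·f(k) = k - 4.
Bound: deg f ≤ 3.
Match coefficients ⇒ f(k) = -k*(k**2 + 9*k + 38)/24.
Certificate R = B(k−1)f/C = -k*(k + 5)*(k**2 + 9*k + 38)/(24*(k - 4)) gives s_k = k*(k**2 + 9*k + 38)/(12*(k + 2)*(k + 3)*(k + 4)).
Verify: 2*(4 - k)/(k**4 + 14*k**3 + 71*k**2 + 154*k + 120) matches t_k.

s_k = k*(k**2 + 9*k + 38)/(12*(k + 2)*(k + 3)*(k + 4))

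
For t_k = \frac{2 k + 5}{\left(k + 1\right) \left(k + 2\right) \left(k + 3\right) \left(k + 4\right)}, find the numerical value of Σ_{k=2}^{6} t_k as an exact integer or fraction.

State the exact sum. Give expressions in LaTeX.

Σ = 13/240

Compute t_(k+1)/t_k: get (k + 1)*(2*k + 7)/((k + 5)*(2*k + 5)).
A = k + 1, B = k + 5, C = k + 5/2.
Set up (k + 1)·f(k+1) − (k + 4)·f(k) − (k + 5/2) = 0.
From deg A=1, deg B=1, deg C=1: d=3.
Solving with deg f ≤ 3: f(k) = k*(k + 2)*(k + 4)/6.
Then R = B(k−1)f/C = k*(k + 2)*(k + 4)**2/(3*(2*k + 5)), so s_k = R(k)·t_k = k*(k + 4)/(3*(k**2 + 4*k + 3)).
Check: Δs_k = (2*k + 5)/(k**4 + 10*k**3 + 35*k**2 + 50*k + 24). ✓
Telescoping: Σ = s_(7) − s_(2) = 77/240 − (4/15) = 13/240.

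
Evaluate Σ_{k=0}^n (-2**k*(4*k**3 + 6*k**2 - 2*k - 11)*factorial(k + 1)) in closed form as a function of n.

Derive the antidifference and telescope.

Step 1: r(k) = 2*(4*k**4 + 26*k**3 + 58*k**2 + 41*k - 6)/(4*k**3 + 6*k**2 - 2*k - 11).
Normal form (A,B,C) = (2*k + 4, 1, k**3 + 3*k**2/2 - k/2 - 11/4).
Set up (2*k + 4)·f(k+1) − (1)·f(k) − (k**3 + 3*k**2/2 - k/2 - 11/4) = 0.
deg f ≤ 2 (via 1,0,3).
A polynomial solution: f(k) = (2*k**2 - 4*k - 1)/4.
Get s_k = R·t_k = 2**k*(-2*k**2 + 4*k + 1)*factorial(k + 1) with R(k) = B(k−1)f(k)/C(k) = (2*k**2 - 4*k - 1)/(4*k**3 + 6*k**2 - 2*k - 11).
Verify: -2**k*(4*k**3 + 6*k**2 - 2*k - 11)*factorial(k + 1) matches t_k.
Σ_(k=0)^n t_k = s_(n+1) − s_(0) = (-2**(n + 1)*(2*n**2 - 3)*factorial(n + 2)) − (1), i.e. -4*2**n*n**2*factorial(n + 2) + 6*2**n*factorial(n + 2) - 1.

S(n) = -4*2**n*n**2*factorial(n + 2) + 6*2**n*factorial(n + 2) - 1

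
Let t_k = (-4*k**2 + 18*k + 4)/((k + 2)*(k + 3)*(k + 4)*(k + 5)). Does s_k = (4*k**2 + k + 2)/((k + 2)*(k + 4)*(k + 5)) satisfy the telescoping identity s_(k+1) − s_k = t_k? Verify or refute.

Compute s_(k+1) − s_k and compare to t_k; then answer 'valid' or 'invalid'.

Invalid: residual 2*(8*k**2 - 17*k - 2)/(k**5 + 20*k**4 + 155*k**3 + 580*k**2 + 1044*k + 720) ≠ 0.

s_(k+1) = (k + 4*(k + 1)**2 + 3)/((k + 3)*(k + 5)*(k + 6))
s_(k+1) − s_k = 2*(-2*k**3 + 5*k**2 + 39*k + 10)/(k**5 + 20*k**4 + 155*k**3 + 580*k**2 + 1044*k + 720)
(s_(k+1) − s_k) − t_k = 2*(8*k**2 - 17*k - 2)/(k**5 + 20*k**4 + 155*k**3 + 580*k**2 + 1044*k + 720)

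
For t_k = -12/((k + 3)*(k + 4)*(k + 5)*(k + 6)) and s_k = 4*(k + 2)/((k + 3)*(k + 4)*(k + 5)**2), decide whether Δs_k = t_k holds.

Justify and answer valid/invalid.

Invalid: residual 12*(4*k + 21)/(k**6 + 29*k**5 + 347*k**4 + 2191*k**3 + 7692*k**2 + 14220*k + 10800) ≠ 0.

s_(k+1) = 4*(k + 3)/((k + 4)*(k + 5)*(k + 6)**2)
s_(k+1) − s_k = 4*(-(k + 2)*(k + 6)**2 + (k + 3)**2*(k + 5))/((k + 3)*(k + 4)*(k + 5)**2*(k + 6)**2)
(s_(k+1) − s_k) − t_k = 12*(4*k + 21)/(k**6 + 29*k**5 + 347*k**4 + 2191*k**3 + 7692*k**2 + 14220*k + 10800)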